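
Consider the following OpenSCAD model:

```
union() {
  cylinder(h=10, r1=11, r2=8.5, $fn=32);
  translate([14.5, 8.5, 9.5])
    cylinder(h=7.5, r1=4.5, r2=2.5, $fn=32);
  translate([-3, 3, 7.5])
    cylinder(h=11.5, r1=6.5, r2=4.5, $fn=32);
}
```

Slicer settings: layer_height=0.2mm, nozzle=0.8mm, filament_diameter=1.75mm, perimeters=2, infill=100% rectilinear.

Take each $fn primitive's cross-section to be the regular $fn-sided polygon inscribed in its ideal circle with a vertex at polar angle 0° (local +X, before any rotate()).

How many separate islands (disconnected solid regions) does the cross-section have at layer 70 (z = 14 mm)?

2

At z = 14 mm: the cone is not intersected at this z (z outside [0, 10]); the cone at (14.5, 8.5) contributes a regular 32-gon of circumradius 3.300 (interpolated between r1=4.5 and r2=2.5 at t=0.600); the cone at (-3, 3) (r1=6.5→r2=4.5) has section circumradius 5.370 here — a regular 32-gon; Taking the union: the 2 present regions are separate (no shared area or edge), so areas and boundary lengths simply add and each stays a separate island — 2 connected regions. Overall, the cross-section has 2 separate islands. Island count = 2.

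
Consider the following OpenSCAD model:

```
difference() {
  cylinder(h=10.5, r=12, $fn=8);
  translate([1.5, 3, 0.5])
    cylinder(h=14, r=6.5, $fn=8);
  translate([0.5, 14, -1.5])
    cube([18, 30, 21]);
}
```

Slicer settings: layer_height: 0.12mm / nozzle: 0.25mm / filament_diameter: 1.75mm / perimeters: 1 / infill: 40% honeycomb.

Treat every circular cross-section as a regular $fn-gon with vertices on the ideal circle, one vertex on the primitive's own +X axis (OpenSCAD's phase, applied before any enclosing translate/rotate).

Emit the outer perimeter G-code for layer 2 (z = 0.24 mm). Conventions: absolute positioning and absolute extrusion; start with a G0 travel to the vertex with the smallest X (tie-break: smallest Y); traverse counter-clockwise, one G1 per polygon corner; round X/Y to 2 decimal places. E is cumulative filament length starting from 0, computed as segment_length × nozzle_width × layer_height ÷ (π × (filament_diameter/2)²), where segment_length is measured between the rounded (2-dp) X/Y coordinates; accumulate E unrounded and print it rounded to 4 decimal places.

At z = 0.24 mm: the r=12 cylinder contributes a regular 8-gon of circumradius 12; the cylinder at (1.5, 3) does not reach this height (z outside [0.5, 14.5]); the cube at (0.5, 14) (footprint 18×30) is included at this height; After the difference (first − rest): starting from the r=12 cylinder, the 18×30 cube at (0.5, 14) misses the remaining region (no effect) — 1 connected region. The outline is a single polygon with 8 vertices. Extrusion per mm of travel: 0.25 × 0.12 / (π × 0.875²) = 0.012473. Accumulating E over each segment gives final E = 0.9167.

G0 X-12.00 Y0.00 Z0.24
G1 X-8.49 Y-8.49 E0.1146
G1 X0.00 Y-12.00 E0.2292
G1 X8.49 Y-8.49 E0.3438
G1 X12.00 Y0.00 E0.4583
G1 X8.49 Y8.49 E0.5729
G1 X0.00 Y12.00 E0.6875
G1 X-8.49 Y8.49 E0.8021
G1 X-12.00 Y0.00 E0.9167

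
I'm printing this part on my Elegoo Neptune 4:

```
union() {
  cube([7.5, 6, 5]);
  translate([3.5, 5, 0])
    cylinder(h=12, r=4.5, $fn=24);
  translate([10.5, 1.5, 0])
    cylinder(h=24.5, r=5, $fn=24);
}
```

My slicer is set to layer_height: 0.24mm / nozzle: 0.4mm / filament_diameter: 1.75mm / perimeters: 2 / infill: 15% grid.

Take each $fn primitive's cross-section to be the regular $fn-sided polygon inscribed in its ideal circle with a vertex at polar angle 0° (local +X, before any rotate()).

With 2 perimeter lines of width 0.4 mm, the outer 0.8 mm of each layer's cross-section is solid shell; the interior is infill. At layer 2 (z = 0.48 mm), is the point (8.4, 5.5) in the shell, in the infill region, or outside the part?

shell

At z = 0.48 mm: the 7.5×6 cube contributes its full rectangle; the r=4.5 cylinder at (3.5, 5) contributes a regular 24-gon of circumradius 4.5; the r=5 cylinder at (10.5, 1.5) contributes a regular 24-gon of circumradius 5; Taking the union: the regions partially overlap (shared area 45.68 mm²), so overlapping operands fuse into one piece — 1 connected region. Overall, the cross-section is a single solid region. The nearest boundary edge runs (8.00, 5.83)→(9.21, 6.33); distance from the point to it = 0.46 mm. The point is inside the cross-section, 0.46 mm from the nearest boundary — within the 0.8 mm shell band (2 × 0.4).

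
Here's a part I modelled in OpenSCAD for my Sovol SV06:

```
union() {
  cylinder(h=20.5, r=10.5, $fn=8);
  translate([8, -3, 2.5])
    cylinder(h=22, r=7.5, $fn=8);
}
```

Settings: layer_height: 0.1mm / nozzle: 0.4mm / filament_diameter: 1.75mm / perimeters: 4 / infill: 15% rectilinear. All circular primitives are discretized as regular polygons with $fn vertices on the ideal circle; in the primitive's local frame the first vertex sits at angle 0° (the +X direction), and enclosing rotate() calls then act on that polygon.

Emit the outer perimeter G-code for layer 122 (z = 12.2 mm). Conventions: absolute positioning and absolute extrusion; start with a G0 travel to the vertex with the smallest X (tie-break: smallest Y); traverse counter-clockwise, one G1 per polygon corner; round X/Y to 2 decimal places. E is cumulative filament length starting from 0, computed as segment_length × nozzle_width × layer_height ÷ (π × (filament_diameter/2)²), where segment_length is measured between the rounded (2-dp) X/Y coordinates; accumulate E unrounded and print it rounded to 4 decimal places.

G0 X-10.50 Y0.00 Z12.20
G1 X-7.42 Y-7.42 E0.1336
G1 X0.00 Y-10.50 E0.2672
G1 X4.00 Y-8.84 E0.3392
G1 X8.00 Y-10.50 E0.4112
G1 X13.30 Y-8.30 E0.5067
G1 X15.50 Y-3.00 E0.6021
G1 X13.30 Y2.30 E0.6975
G1 X8.77 Y4.18 E0.7791
G1 X7.42 Y7.42 E0.8375
G1 X0.00 Y10.50 E0.9711
G1 X-7.42 Y7.42 E1.1047
G1 X-10.50 Y0.00 E1.2383

At z = 12.2 mm: the r=10.5 cylinder gives a regular 8-gon of circumradius 10.5 (constant along its height); the cylinder at (8, -3): section is a regular 8-gon, circumradius r=7.5; Combining (union): the regions partially overlap (shared area 87.09 mm²), so overlapping operands fuse into one piece — 1 connected region. The outline is a single polygon with 12 vertices. Extrusion per mm of travel: 0.4 × 0.1 / (π × 0.875²) = 0.016630. Accumulating E over each segment gives final E = 1.2383.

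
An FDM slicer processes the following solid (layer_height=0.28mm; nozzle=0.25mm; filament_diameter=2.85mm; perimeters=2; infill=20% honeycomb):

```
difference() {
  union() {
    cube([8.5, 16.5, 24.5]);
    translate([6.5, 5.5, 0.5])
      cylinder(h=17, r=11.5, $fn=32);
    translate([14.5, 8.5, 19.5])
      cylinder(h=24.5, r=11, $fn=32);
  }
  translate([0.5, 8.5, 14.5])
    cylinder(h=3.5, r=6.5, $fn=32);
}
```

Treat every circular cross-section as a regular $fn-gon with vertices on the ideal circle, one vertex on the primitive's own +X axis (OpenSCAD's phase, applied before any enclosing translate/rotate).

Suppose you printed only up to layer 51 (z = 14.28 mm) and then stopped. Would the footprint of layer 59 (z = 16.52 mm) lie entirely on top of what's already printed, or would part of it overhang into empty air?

entirely on top

Compare the two slices. At z = 14.28: the cube (footprint 8.5×16.5) is included at this height (area 140.25 mm²); the r=11.5 cylinder at (6.5, 5.5) gives a regular 32-gon of circumradius 11.5 (constant along its height) (area = (32/2)·11.500²·sin(360°/32) = 412.81 mm²); the cylinder at (14.5, 8.5) is absent (z outside [19.5, 44]); Merging all regions: the regions partially overlap — summed areas 553.06 mm² minus the doubly-counted overlap 138.05 mm² gives 415.01 mm² — area = 415.01 mm²; the cylinder at (0.5, 8.5) is not intersected at this z (z outside [14.5, 18]); After the difference (first − rest): none of the subtracted shapes is present at this height, so that combined region is unchanged — area = 415.01 mm². At z = 16.52: the 8.5×16.5 cube contributes its full rectangle (area 140.25 mm²); the cylinder at (6.5, 5.5): section is a regular 32-gon, circumradius r=11.5 (area = (32/2)·11.500²·sin(360°/32) = 412.81 mm²); the cylinder at (14.5, 8.5) is absent (z outside [19.5, 44]); Combining (union): the regions partially overlap — summed areas 553.06 mm² minus the doubly-counted overlap 138.05 mm² gives 415.01 mm² — area = 415.01 mm²; the cylinder at (0.5, 8.5): section is a regular 32-gon, circumradius r=6.5 (area = (32/2)·6.500²·sin(360°/32) = 131.88 mm²); Subtracting the remaining from the first: starting from that combined region (415.01 mm²), the r=6.5 cylinder at (0.5, 8.5) partially overlaps it — only the 117.77 mm² overlap (of its 131.88 mm²) is removed, clipping the outline — area = 297.24 mm². Checking containment: the cross-section at z = 16.52 is a subset of the cross-section at z = 14.28.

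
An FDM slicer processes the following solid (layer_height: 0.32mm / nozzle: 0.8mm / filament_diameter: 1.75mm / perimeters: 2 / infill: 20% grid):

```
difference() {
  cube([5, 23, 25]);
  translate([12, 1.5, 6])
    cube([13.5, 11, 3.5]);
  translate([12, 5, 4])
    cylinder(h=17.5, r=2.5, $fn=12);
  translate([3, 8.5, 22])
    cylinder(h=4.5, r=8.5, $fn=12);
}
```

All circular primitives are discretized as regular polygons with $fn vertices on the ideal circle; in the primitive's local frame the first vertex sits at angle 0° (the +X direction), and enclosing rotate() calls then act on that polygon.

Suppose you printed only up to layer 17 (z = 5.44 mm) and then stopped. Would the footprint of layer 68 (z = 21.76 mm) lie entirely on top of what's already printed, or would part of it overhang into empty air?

entirely on top

Compare the two slices. At z = 5.44: the cube (footprint 5×23) is included at this height (area 115.00 mm²); the cube at (12, 1.5) is absent (z outside [6, 9.5]); the r=2.5 cylinder at (12, 5) contributes a regular 12-gon of circumradius 2.5 (area = (12/2)·2.500²·sin(360°/12) = 18.75 mm²); the cylinder at (3, 8.5) is not intersected at this z (z outside [22, 26.5]); Subtracting the remaining from the first: starting from the 5×23 cube (115.00 mm²), the r=2.5 cylinder at (12, 5) misses the remaining region (no effect) — area = 115.00 mm². At z = 21.76: the cube (footprint 5×23) is included at this height (area 115.00 mm²); the cube at (12, 1.5) is absent (z outside [6, 9.5]); the cylinder at (12, 5) does not reach this height (z outside [4, 21.5]); the cylinder at (3, 8.5) does not reach this height (z outside [22, 26.5]); Subtracting the remaining from the first: none of the subtracted shapes is present at this height, so the 5×23 cube is unchanged — area = 115.00 mm². Checking containment: the cross-section at z = 21.76 is a subset of the cross-section at z = 5.44.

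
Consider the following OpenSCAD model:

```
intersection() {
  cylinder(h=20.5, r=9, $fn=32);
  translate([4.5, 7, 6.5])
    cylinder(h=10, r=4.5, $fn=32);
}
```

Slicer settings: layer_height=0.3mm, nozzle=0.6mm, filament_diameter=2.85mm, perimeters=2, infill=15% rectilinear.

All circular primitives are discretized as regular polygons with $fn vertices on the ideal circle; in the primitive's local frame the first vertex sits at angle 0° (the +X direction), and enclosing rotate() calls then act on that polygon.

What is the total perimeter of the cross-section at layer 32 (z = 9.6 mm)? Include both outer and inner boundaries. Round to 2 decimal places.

At z = 9.6 mm: the r=9 cylinder contributes a regular 32-gon of circumradius 9 (perimeter = 2·32·9.000·sin(180°/32) = 56.46 mm); the r=4.5 cylinder at (4.5, 7) contributes a regular 32-gon of circumradius 4.5 (perimeter = 2·32·4.500·sin(180°/32) = 28.23 mm); Taking the intersection: the r=4.5 cylinder at (4.5, 7) partially overlaps the r=9 cylinder; clipping to the common part keeps 33.95 mm² — boundary = 22.36 mm. Overall, the cross-section is a single solid region. Total boundary length (outer) = 22.36 mm.

22.36 mm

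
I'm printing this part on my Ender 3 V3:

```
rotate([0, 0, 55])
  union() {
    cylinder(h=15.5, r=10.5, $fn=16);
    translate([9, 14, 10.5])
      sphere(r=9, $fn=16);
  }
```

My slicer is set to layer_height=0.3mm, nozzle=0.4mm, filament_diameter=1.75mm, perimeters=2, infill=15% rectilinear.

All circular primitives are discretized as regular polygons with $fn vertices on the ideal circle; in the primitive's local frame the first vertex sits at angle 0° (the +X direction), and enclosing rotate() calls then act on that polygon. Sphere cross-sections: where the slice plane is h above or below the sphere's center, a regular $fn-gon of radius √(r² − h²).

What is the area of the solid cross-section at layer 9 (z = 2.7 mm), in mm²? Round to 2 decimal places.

399.25 mm²

At z = 2.7 mm: the r=10.5 cylinder contributes a regular 16-gon of circumradius 10.5 (area = (16/2)·10.500²·sin(360°/16) = 337.53 mm²); the r=9 sphere at (9, 14) slices to a regular 16-gon of circumradius 4.490 (√(r²−h²) with h=7.8 from center) (area = (16/2)·4.490²·sin(360°/16) = 61.72 mm²); Merging all regions: the 2 present regions are separate (no shared area or edge), so areas and boundary lengths simply add and each stays a separate island — area = 399.25 mm²; (rotated 55° about Z; rotation is an isometry so areas/perimeters/island counts are preserved). Overall, the cross-section has 2 separate islands. Net area = 399.25 mm².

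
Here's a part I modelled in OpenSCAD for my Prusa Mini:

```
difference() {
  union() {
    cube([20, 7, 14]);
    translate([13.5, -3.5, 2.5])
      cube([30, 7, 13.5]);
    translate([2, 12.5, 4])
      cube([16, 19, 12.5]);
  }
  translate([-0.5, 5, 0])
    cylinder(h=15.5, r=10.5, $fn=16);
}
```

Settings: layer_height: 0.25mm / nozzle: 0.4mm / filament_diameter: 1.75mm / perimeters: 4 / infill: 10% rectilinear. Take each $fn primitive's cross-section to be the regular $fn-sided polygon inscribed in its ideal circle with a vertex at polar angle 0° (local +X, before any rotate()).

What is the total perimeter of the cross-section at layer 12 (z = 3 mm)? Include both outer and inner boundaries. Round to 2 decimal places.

90.17 mm

At z = 3 mm: the 20×7 cube contributes its full rectangle (perimeter 54.00 mm); the cube at (13.5, -3.5) (footprint 30×7) is included at this height (perimeter 74.00 mm); the cube at (2, 12.5) does not reach this height (z outside [4, 16.5]); Merging all regions: the regions partially overlap (shared area 22.75 mm²), so the edge portions inside another operand are dropped and the merged outline is re-measured after clipping — boundary = 108.00 mm; the r=10.5 cylinder at (-0.5, 5) gives a regular 16-gon of circumradius 10.5 (constant along its height) (perimeter = 2·16·10.500·sin(180°/16) = 65.55 mm); After the difference (first − rest): starting from the result so far, the r=10.5 cylinder at (-0.5, 5) partially overlaps it — only the 66.89 mm² overlap (of its 337.53 mm²) is removed, clipping the outline — boundary = 90.17 mm. Overall, the cross-section is a single solid region. Total boundary length (outer) = 90.17 mm.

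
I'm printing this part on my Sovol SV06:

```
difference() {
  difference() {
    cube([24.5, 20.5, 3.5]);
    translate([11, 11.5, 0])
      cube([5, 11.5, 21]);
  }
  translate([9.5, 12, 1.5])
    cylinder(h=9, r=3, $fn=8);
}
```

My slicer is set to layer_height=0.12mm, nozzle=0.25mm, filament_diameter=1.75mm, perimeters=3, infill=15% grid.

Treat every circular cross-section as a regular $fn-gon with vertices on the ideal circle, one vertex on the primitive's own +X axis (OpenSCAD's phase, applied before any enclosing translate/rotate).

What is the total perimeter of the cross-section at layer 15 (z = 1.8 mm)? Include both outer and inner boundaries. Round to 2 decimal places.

At z = 1.8 mm: the cube is present — its section is the full 24.5×20.5 rectangle (perimeter 90.00 mm); the cube at (11, 11.5) is present — its section is the full 5×11.5 rectangle (perimeter 33.00 mm); Subtracting the remaining from the first: starting from the 24.5×20.5 cube, the 5×11.5 cube at (11, 11.5) partially overlaps it — only the 45.00 mm² overlap (of its 57.50 mm²) is removed, clipping the outline — boundary = 108.00 mm; the r=3 cylinder at (9.5, 12) contributes a regular 8-gon of circumradius 3 (perimeter = 2·8·3.000·sin(180°/8) = 18.37 mm); Subtracting the remaining from the first: starting from that combined region, the r=3 cylinder at (9.5, 12) partially overlaps it — only the 22.43 mm² overlap (of its 25.46 mm²) is removed, clipping the outline — boundary = 118.69 mm. Overall, the cross-section is a single solid region. Total boundary length (outer) = 118.69 mm.

118.69 mm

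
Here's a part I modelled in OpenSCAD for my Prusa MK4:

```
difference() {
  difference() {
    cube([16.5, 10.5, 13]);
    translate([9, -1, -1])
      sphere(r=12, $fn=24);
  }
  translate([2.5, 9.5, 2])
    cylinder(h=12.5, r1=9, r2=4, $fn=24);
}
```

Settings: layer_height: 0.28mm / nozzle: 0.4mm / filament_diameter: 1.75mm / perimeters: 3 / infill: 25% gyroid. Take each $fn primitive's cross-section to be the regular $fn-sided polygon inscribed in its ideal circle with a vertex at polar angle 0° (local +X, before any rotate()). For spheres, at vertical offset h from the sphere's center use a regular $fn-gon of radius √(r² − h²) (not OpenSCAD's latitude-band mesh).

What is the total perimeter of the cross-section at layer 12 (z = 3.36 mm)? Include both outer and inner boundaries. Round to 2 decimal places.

15.86 mm

At z = 3.36 mm: the cube is present — its section is the full 16.5×10.5 rectangle (perimeter 54.00 mm); the r=12 sphere at (9, -1) contributes a regular 24-gon of circumradius √(12²−4.36²) = 11.180 (perimeter = 2·24·11.180·sin(180°/24) = 70.05 mm); Subtracting the remaining from the first: starting from the 16.5×10.5 cube, the r=12 sphere at (9, -1) partially overlaps it — only the 147.65 mm² overlap (of its 388.20 mm²) is removed, clipping the outline — boundary = 43.60 mm; the cone at (2.5, 9.5) (r1=9→r2=4) has section circumradius 8.456 here — a regular 24-gon (perimeter = 2·24·8.456·sin(180°/24) = 52.98 mm); Taking the first minus the rest: starting from the result so far, the cone at (2.5, 9.5) partially overlaps it — only the 16.68 mm² overlap (of its 222.08 mm²) is removed, clipping the outline — boundary = 15.86 mm. Overall, the cross-section is a single solid region. Total boundary length (outer) = 15.86 mm.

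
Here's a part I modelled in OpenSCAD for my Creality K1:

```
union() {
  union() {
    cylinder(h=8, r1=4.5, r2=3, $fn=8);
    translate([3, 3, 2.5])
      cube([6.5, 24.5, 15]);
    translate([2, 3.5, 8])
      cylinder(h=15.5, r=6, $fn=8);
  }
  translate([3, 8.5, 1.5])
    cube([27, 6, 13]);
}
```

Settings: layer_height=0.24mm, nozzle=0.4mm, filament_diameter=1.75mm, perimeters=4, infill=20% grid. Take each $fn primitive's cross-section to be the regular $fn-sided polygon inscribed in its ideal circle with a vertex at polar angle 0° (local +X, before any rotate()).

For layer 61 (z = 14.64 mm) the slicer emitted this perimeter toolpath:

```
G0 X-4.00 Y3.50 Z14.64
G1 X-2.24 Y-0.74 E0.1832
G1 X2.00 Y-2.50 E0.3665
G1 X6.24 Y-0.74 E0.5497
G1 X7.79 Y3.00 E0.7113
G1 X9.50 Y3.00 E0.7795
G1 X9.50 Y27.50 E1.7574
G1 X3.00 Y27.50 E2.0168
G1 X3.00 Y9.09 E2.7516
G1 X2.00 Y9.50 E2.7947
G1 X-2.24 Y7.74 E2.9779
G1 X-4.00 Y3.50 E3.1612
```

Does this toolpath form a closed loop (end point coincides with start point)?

Start point (G0): (-4.00, 3.50). End point (last G1): the path returns to the start — closed.

yes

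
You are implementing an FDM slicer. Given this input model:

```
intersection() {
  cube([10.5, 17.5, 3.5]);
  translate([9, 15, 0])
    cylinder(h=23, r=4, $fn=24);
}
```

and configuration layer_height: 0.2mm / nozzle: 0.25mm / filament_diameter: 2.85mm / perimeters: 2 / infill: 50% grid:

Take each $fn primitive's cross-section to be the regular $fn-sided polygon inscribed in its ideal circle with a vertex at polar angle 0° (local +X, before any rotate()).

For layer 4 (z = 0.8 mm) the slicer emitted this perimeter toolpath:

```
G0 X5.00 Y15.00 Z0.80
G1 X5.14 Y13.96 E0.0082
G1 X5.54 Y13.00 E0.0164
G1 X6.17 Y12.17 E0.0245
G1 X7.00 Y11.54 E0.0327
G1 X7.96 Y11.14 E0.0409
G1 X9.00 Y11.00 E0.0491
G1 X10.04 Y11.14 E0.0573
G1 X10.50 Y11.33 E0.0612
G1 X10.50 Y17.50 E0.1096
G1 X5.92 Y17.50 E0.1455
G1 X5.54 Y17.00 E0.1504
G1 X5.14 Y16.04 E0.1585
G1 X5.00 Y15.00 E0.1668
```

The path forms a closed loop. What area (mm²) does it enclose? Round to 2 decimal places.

Apply the shoelace formula to the sequence of (X, Y) vertices; enclosed area = 31.22 mm².

31.22 mm²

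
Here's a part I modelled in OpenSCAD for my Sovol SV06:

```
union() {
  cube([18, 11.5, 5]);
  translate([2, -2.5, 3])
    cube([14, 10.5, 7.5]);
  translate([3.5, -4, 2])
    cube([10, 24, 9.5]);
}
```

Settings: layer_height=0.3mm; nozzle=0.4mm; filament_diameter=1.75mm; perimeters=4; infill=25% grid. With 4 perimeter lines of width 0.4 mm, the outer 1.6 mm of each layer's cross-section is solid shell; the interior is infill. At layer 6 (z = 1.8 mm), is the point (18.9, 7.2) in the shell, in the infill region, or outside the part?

outside

At z = 1.8 mm: the cube is present — its section is the full 18×11.5 rectangle; the cube at (2, -2.5) is absent (z outside [3, 10.5]); the cube at (3.5, -4) does not reach this height (z outside [2, 11.5]); Combining (union): only the 18×11.5 cube is present, so the union is just that shape — 1 connected region. Overall, the cross-section is a single solid region. The nearest boundary edge runs (18.00, 0.00)→(18.00, 11.50); distance from the point to it = 0.90 mm. The point is not inside any of the regions above, so it lies outside the cross-section (0.90 mm from the nearest boundary).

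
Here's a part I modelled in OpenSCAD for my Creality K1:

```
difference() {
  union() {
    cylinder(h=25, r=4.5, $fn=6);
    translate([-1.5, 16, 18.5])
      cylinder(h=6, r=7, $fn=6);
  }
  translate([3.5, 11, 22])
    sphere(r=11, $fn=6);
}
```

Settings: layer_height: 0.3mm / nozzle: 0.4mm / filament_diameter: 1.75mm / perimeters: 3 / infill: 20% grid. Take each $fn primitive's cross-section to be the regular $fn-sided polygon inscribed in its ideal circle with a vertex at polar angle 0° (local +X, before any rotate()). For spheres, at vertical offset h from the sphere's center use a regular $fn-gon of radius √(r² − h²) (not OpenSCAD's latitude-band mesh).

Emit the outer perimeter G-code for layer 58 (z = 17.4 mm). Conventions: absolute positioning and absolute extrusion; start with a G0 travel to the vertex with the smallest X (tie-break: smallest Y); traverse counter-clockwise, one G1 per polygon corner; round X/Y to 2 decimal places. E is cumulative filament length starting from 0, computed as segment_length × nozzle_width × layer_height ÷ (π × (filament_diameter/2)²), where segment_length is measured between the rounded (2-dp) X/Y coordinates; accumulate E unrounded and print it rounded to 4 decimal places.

G0 X-4.50 Y0.00 Z17.40
G1 X-2.25 Y-3.90 E0.2246
G1 X2.25 Y-3.90 E0.4491
G1 X4.50 Y0.00 E0.6738
G1 X3.15 Y2.35 E0.8090
G1 X-1.50 Y2.35 E1.0410
G1 X-2.32 Y3.77 E1.1228
G1 X-4.50 Y0.00 E1.3400

At z = 17.4 mm: the r=4.5 cylinder contributes a regular 6-gon of circumradius 4.5; the cylinder at (-1.5, 16) does not reach this height (z outside [18.5, 24.5]); Merging all regions: only the r=4.5 cylinder is present, so the union is just that shape — 1 connected region; the sphere at (3.5, 11): section is a regular 6-gon, circumradius = √(r²−h²) = √(11²−4.6²) = 9.992; After the difference (first − rest): starting from that combined region, the r=11 sphere at (3.5, 11) partially overlaps it — only the 7.19 mm² overlap (of its 259.39 mm²) is removed, clipping the outline — 1 connected region. The outline is a single polygon with 7 vertices. Extrusion per mm of travel: 0.4 × 0.3 / (π × 0.875²) = 0.049890. Accumulating E over each segment gives final E = 1.3400.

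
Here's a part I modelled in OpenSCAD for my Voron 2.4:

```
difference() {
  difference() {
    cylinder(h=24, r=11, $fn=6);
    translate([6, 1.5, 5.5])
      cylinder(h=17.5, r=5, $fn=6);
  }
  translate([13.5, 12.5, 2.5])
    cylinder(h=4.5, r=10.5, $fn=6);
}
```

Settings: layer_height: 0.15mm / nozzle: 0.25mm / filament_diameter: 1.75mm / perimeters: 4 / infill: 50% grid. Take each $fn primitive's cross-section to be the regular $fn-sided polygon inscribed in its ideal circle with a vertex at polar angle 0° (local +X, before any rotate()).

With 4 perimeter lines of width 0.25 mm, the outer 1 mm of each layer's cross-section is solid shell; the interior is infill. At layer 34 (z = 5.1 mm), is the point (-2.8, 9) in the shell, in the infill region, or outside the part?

shell

At z = 5.1 mm: the r=11 cylinder contributes a regular 6-gon of circumradius 11; the cylinder at (6, 1.5) is absent (z outside [5.5, 23]); Taking the first minus the rest: none of the subtracted shapes is present at this height, so the r=11 cylinder is unchanged — 1 connected region; the cylinder at (13.5, 12.5): section is a regular 6-gon, circumradius r=10.5; Subtracting the remaining from the first: starting from that combined region, the r=10.5 cylinder at (13.5, 12.5) partially overlaps it — only the 4.79 mm² overlap (of its 286.44 mm²) is removed, clipping the outline — 1 connected region. Overall, the cross-section is a single solid region. The nearest boundary edge runs (-5.50, 9.53)→(4.72, 9.53); distance from the point to it = 0.53 mm. The point is inside the cross-section, 0.53 mm from the nearest boundary — within the 1 mm shell band (4 × 0.25).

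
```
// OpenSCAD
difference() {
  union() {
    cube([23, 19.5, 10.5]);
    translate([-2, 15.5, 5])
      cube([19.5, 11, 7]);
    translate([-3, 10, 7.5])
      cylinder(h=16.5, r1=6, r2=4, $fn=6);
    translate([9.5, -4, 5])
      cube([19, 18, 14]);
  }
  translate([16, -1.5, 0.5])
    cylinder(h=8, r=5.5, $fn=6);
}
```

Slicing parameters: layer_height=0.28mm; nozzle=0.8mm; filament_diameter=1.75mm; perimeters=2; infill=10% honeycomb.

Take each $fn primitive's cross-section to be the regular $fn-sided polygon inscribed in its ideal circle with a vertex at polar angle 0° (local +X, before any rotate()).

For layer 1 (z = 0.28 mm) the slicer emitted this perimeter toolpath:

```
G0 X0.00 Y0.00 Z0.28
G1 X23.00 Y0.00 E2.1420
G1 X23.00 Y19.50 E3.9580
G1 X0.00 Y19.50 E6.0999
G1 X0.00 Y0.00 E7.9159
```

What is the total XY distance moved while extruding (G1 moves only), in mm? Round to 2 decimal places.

85.00 mm

Sum the Euclidean lengths of each G1 segment: total = 85.00 mm.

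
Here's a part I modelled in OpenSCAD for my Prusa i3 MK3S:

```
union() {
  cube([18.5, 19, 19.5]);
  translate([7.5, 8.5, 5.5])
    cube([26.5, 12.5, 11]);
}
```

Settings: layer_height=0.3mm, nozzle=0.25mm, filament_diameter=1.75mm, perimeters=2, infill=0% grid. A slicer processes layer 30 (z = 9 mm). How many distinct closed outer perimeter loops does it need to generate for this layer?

1

At z = 9 mm: the 18.5×19 cube contributes its full rectangle; the cube at (7.5, 8.5) (footprint 26.5×12.5) is included at this height; Merging all regions: the regions partially overlap (shared area 115.50 mm²), so overlapping operands fuse into one piece — 1 connected region. The result has 1 disconnected region.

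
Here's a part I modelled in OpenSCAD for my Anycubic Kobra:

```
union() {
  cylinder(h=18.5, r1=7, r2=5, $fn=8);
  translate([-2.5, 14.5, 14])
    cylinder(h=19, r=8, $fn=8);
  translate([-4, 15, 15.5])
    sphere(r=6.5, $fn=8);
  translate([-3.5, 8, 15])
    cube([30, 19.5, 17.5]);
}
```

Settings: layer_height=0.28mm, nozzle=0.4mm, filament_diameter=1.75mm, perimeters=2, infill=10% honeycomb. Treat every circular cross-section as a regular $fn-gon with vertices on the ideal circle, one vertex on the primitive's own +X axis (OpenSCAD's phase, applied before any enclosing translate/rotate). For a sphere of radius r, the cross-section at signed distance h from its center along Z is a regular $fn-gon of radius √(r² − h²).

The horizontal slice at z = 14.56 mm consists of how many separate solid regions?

At z = 14.56 mm: the cone (r1=7→r2=5) has section circumradius 5.426 here — a regular 8-gon; the cylinder at (-2.5, 14.5): section is a regular 8-gon, circumradius r=8; the r=6.5 sphere at (-4, 15) contributes a regular 8-gon of circumradius √(6.5²−0.94²) = 6.432; the cube at (-3.5, 8) is not intersected at this z (z outside [15, 32.5]); Merging all regions: the regions partially overlap (shared area 116.35 mm²), so overlapping operands fuse into one piece — 2 connected regions. The result has 2 disconnected regions.

2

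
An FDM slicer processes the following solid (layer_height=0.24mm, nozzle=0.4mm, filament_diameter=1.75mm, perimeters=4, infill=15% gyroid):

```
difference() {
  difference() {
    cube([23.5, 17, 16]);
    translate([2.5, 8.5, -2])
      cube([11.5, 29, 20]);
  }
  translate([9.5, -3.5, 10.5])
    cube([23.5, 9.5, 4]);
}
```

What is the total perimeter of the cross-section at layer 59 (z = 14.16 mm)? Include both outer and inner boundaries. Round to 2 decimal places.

At z = 14.16 mm: the 23.5×17 cube contributes its full rectangle (perimeter 81.00 mm); the 11.5×29 cube at (2.5, 8.5) contributes its full rectangle (perimeter 81.00 mm); After the difference (first − rest): starting from the 23.5×17 cube, the 11.5×29 cube at (2.5, 8.5) partially overlaps it — only the 97.75 mm² overlap (of its 333.50 mm²) is removed, clipping the outline — boundary = 98.00 mm; the cube at (9.5, -3.5) is present — its section is the full 23.5×9.5 rectangle (perimeter 66.00 mm); Taking the first minus the rest: starting from the result so far, the 23.5×9.5 cube at (9.5, -3.5) partially overlaps it — only the 84.00 mm² overlap (of its 223.25 mm²) is removed, clipping the outline — boundary = 98.00 mm. Overall, the cross-section is a single solid region. Total boundary length (outer) = 98.00 mm.

98.00 mm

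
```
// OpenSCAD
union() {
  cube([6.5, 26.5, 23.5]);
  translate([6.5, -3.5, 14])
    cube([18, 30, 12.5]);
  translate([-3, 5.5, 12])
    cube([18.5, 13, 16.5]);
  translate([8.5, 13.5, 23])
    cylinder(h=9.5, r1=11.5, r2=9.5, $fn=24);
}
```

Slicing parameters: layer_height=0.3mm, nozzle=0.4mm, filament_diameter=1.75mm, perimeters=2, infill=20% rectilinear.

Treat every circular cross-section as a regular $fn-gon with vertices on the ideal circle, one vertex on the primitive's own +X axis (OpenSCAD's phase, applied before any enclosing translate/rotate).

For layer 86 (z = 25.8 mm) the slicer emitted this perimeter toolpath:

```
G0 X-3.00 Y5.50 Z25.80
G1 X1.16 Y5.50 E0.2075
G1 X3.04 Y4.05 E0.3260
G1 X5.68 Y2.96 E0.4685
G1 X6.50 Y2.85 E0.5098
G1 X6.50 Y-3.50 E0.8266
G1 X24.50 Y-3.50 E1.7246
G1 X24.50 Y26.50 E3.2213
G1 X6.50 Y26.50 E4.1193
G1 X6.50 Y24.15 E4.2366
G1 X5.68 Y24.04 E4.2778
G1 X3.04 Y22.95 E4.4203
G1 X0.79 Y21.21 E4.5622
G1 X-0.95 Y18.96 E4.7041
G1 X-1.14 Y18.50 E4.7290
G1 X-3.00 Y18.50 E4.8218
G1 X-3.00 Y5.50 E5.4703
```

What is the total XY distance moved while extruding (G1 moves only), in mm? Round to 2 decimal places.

109.65 mm

Sum the Euclidean lengths of each G1 segment: total = 109.65 mm.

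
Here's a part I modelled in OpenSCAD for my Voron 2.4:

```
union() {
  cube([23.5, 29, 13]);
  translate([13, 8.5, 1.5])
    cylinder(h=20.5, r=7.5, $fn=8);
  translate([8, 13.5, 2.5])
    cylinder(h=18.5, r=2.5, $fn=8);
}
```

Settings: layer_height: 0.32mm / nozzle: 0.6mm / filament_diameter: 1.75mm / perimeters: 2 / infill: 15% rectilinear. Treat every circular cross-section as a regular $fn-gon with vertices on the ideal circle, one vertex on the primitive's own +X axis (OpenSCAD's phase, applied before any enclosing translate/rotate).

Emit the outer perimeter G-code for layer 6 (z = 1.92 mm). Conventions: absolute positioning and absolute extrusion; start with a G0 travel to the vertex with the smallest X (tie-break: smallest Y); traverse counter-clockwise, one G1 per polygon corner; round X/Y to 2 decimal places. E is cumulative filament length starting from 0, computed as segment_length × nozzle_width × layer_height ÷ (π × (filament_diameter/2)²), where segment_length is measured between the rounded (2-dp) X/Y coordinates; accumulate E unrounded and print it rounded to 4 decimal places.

G0 X0.00 Y0.00 Z1.92
G1 X23.50 Y0.00 E1.8759
G1 X23.50 Y29.00 E4.1908
G1 X0.00 Y29.00 E6.0666
G1 X0.00 Y0.00 E8.3816

At z = 1.92 mm: the cube is present — its section is the full 23.5×29 rectangle; the r=7.5 cylinder at (13, 8.5) contributes a regular 8-gon of circumradius 7.5; the cylinder at (8, 13.5) is not intersected at this z (z outside [2.5, 21]); Merging all regions: the r=7.5 cylinder at (13, 8.5) lies entirely inside the 23.5×29 cube, so the union is just the 23.5×29 cube — 1 connected region. The outline is a single polygon with 4 vertices. Extrusion per mm of travel: 0.6 × 0.32 / (π × 0.875²) = 0.079824. Accumulating E over each segment gives final E = 8.3816.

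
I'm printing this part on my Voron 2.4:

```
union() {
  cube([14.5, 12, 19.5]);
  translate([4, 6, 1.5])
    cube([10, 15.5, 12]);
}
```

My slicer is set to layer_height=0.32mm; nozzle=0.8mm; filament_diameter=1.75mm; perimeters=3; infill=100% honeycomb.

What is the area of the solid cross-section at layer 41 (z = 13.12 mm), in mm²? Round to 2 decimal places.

At z = 13.12 mm: the cube (footprint 14.5×12) is included at this height (area 174.00 mm²); the cube at (4, 6) is present — its section is the full 10×15.5 rectangle (area 155.00 mm²); Taking the union: the regions partially overlap — summed areas 329.00 mm² minus the doubly-counted overlap 60.00 mm² gives 269.00 mm² — area = 269.00 mm². Overall, the cross-section is a single solid region. Net area = 269.00 mm².

269.00 mm²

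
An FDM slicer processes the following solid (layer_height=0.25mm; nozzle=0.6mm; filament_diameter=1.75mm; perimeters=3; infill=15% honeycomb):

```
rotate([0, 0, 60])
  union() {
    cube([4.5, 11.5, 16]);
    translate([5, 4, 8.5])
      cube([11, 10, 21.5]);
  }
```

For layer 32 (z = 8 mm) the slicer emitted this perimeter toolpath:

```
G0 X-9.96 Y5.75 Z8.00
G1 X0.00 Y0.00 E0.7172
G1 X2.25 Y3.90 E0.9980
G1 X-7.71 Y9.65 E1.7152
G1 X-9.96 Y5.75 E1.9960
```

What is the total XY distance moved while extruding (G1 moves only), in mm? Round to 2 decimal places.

Sum the Euclidean lengths of each G1 segment: total = 32.01 mm.

32.01 mm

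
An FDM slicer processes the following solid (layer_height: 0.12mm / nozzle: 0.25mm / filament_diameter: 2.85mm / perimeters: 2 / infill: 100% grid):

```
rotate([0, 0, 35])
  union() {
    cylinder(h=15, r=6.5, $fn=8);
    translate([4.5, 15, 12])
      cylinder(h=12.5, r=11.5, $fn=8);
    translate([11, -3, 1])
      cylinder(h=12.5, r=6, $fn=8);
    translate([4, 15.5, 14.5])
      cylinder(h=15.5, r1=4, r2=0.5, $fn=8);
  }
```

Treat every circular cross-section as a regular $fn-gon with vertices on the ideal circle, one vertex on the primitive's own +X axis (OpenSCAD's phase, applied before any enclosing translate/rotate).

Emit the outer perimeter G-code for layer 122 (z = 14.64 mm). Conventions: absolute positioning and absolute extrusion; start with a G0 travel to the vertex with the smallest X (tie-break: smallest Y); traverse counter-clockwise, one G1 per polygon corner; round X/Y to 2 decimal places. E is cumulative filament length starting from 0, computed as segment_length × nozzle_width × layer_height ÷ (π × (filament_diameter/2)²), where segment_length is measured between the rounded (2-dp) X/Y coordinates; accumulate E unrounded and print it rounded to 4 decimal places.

At z = 14.64 mm: the r=6.5 cylinder contributes a regular 8-gon of circumradius 6.5; the cylinder at (4.5, 15): section is a regular 8-gon, circumradius r=11.5; the cylinder at (11, -3) is absent (z outside [1, 13.5]); the cone at (4, 15.5) (r1=4→r2=0.5) has section circumradius 3.968 here — a regular 8-gon; Taking the union: the regions partially overlap (shared area 50.74 mm²), so overlapping operands fuse into one piece — 1 connected region; (rotated 35° about Z; rotation is an isometry so areas/perimeters/island counts are preserved). The outline is a single polygon with 15 vertices. Extrusion per mm of travel: 0.25 × 0.12 / (π × 1.425²) = 0.004703. Accumulating E over each segment gives final E = 0.4510.

G0 X-16.24 Y16.87 Z14.64
G1 X-14.34 Y8.27 E0.0414
G1 X-6.91 Y3.54 E0.0828
G1 X-4.53 Y4.07 E0.0943
G1 X-6.40 Y1.13 E0.1107
G1 X-5.32 Y-3.73 E0.1341
G1 X-1.13 Y-6.40 E0.1575
G1 X3.73 Y-5.32 E0.1809
G1 X6.40 Y-1.13 E0.2042
G1 X5.32 Y3.73 E0.2277
G1 X1.95 Y5.88 E0.2465
G1 X6.41 Y12.87 E0.2854
G1 X4.50 Y21.46 E0.3268
G1 X-2.92 Y26.19 E0.3682
G1 X-11.51 Y24.29 E0.4096
G1 X-16.24 Y16.87 E0.4510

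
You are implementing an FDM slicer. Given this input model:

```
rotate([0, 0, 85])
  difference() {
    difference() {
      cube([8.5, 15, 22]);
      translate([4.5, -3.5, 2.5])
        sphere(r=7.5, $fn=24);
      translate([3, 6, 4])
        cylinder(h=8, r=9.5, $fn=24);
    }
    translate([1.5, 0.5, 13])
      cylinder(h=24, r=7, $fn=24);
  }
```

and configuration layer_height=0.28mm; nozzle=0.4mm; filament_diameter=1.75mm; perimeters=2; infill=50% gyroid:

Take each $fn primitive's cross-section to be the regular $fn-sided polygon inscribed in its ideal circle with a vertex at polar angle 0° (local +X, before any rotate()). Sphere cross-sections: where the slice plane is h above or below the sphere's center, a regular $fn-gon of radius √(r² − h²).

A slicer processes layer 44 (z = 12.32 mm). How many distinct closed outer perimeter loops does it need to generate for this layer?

1

At z = 12.32 mm: the cube (footprint 8.5×15) is included at this height; the sphere at (4.5, -3.5) is absent (|z−center|=9.820 > r=7.5); the cylinder at (3, 6) is absent (z outside [4, 12]); Taking the first minus the rest: none of the subtracted shapes is present at this height, so the 8.5×15 cube is unchanged — 1 connected region; the cylinder at (1.5, 0.5) is not intersected at this z (z outside [13, 37]); Subtracting the remaining from the first: none of the subtracted shapes is present at this height, so the result so far is unchanged — 1 connected region; (rotated 85° about Z; rotation is an isometry so areas/perimeters/island counts are preserved). The result has 1 disconnected region.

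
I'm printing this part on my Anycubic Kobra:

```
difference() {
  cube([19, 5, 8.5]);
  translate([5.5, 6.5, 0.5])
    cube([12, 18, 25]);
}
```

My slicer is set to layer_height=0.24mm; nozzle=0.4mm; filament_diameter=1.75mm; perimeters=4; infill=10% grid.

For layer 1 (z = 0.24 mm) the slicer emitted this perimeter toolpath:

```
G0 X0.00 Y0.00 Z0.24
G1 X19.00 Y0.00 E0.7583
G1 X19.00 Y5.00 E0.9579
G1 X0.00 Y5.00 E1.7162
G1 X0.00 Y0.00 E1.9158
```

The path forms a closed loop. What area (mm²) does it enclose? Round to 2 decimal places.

95.00 mm²

Apply the shoelace formula to the sequence of (X, Y) vertices; enclosed area = 95.00 mm².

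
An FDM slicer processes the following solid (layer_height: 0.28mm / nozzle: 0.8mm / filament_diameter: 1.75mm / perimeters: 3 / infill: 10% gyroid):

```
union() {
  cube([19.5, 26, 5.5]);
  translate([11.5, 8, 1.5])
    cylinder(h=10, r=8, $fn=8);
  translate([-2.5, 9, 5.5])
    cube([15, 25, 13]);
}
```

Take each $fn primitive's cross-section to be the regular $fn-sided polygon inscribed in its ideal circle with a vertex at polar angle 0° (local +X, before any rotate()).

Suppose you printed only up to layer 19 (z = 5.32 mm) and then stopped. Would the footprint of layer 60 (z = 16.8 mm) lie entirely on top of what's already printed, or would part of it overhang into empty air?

part overhangs

Compare the two slices. At z = 5.32: the cube is present — its section is the full 19.5×26 rectangle (area 507.00 mm²); the cylinder at (11.5, 8): section is a regular 8-gon, circumradius r=8 (area = (8/2)·8.000²·sin(360°/8) = 181.02 mm²); the cube at (-2.5, 9) is not intersected at this z (z outside [5.5, 18.5]); Combining (union): the r=8 cylinder at (11.5, 8) lies entirely inside the 19.5×26 cube, so the union is just the 19.5×26 cube — area = 507.00 mm². At z = 16.8: the cube is not intersected at this z (z outside [0, 5.5]); the cylinder at (11.5, 8) is not intersected at this z (z outside [1.5, 11.5]); the cube at (-2.5, 9) (footprint 15×25) is included at this height (area 375.00 mm²); Merging all regions: only the 15×25 cube at (-2.5, 9) is present, so the union is just that shape — area = 375.00 mm². Checking containment: at z = 16.8 the cross-section extends beyond the z = 5.32 cross-section by about 162.50 mm².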